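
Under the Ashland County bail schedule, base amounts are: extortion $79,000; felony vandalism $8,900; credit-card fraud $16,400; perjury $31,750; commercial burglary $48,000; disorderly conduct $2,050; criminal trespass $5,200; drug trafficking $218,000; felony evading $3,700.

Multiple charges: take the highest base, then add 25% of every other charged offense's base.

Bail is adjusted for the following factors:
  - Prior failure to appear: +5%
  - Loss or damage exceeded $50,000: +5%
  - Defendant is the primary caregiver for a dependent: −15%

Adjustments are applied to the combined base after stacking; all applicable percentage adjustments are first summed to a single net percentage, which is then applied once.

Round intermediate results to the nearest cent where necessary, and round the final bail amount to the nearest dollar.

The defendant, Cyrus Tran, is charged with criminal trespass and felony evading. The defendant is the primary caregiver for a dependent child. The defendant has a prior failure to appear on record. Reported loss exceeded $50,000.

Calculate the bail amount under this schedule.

Base amounts from the schedule: criminal trespass $5,200; felony evading $3,700.
Stacking rule: highest base plus 25% of each additional charge. Highest is criminal trespass at $5,200. Additional: $3,700 × 25% = $925. Combined base = $5,200 + $925 = $6,125.
Net percentage adjustment: +5% +5% −15% = −5%. $6,125 × 0.95 = $5,818.75.
Rounded to the nearest dollar: $5,819.

$5,819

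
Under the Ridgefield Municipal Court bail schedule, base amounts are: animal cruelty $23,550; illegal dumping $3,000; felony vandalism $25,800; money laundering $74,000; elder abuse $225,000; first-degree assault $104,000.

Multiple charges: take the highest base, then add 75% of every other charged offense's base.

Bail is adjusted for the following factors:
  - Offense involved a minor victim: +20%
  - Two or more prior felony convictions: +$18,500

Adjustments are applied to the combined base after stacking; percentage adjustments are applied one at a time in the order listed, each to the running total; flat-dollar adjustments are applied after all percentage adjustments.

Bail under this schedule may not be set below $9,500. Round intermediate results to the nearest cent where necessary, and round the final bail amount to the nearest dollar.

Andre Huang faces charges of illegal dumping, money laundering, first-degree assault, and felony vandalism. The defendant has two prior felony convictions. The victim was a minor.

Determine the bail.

$235,820

Base amounts from the schedule: illegal dumping $3,000; money laundering $74,000; first-degree assault $104,000; felony vandalism $25,800.
Stacking rule: highest base plus 75% of each additional charge. Highest is first-degree assault at $104,000. Additional: $3,000 × 75% = $2,250; $74,000 × 75% = $55,500; $25,800 × 75% = $19,350. Combined base = $104,000 + $77,100 = $181,100.
Offense involved a minor victim (+20%): $181,100 × 1.2 = $217,320.
Two or more prior felony convictions (+$18,500 flat): $217,320 + $18,500 = $235,820.
$235,820 is at or above the $9,500 minimum.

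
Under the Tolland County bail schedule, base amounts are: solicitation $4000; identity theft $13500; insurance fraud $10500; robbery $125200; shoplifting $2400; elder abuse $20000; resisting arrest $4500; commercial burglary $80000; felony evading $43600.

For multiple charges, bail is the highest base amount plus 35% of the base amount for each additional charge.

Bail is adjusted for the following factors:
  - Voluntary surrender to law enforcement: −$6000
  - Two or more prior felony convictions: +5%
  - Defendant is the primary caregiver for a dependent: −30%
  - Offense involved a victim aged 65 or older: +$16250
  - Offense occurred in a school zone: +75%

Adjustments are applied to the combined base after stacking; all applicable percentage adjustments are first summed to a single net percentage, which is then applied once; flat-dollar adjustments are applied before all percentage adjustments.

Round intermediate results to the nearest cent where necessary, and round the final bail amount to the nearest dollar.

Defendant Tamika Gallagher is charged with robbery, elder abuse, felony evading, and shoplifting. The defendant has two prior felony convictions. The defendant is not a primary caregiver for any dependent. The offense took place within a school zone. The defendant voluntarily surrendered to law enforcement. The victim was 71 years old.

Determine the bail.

Base amounts from the schedule: robbery $125200; elder abuse $20000; felony evading $43600; shoplifting $2400.
Stacking rule: highest base plus 35% of each additional charge. Highest is robbery at $125200. Additional: $20000 × 35% = $7000; $43600 × 35% = $15260; $2400 × 35% = $840. Combined base = $125200 + $23100 = $148300.
Voluntary surrender to law enforcement (−$6000 flat): $148300 − $6000 = $142300.
Offense involved a victim aged 65 or older (+$16250 flat): $142300 + $16250 = $158550.
Net percentage adjustment: +5% +75% = +80%. $158550 × 1.8 = $285390.

$285390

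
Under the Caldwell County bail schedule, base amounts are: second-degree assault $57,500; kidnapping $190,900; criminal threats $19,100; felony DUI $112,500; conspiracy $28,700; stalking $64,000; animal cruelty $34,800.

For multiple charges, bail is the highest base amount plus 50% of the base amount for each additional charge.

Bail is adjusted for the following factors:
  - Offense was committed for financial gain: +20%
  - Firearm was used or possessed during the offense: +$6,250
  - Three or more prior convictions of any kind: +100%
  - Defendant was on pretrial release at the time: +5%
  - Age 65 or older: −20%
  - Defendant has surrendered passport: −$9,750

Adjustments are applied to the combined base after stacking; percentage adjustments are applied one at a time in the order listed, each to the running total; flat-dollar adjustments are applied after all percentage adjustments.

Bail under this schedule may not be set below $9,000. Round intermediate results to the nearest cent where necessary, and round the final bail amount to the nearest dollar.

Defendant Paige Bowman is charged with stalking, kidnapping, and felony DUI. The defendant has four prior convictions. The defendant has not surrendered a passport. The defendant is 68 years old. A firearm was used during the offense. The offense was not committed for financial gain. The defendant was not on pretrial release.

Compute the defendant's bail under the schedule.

Base amounts from the schedule: stalking $64,000; kidnapping $190,900; felony DUI $112,500.
Stacking rule: highest base plus 50% of each additional charge. Highest is kidnapping at $190,900. Additional: $64,000 × 50% = $32,000; $112,500 × 50% = $56,250. Combined base = $190,900 + $88,250 = $279,150.
Three or more prior convictions of any kind (+100%): $279,150 × 2 = $558,300.
Age 65 or older (−20%): $558,300 × 0.8 = $446,640.
Firearm was used or possessed during the offense (+$6,250 flat): $446,640 + $6,250 = $452,890.
$452,890 is at or above the $9,000 minimum.

$452,890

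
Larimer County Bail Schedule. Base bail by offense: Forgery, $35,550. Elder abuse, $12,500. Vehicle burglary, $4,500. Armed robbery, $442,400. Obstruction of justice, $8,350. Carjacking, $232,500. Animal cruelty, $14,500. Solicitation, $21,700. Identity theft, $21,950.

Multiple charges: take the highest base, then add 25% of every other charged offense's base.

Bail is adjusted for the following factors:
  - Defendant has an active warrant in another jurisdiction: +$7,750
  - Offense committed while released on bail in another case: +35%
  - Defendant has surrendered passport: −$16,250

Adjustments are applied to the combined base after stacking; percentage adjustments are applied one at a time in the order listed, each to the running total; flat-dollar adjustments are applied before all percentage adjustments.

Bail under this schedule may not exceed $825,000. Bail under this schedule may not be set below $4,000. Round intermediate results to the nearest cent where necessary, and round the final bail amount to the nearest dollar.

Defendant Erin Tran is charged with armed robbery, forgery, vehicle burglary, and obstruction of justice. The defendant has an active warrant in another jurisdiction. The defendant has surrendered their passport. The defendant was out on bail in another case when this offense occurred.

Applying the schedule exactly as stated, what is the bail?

Base amounts from the schedule: armed robbery $442,400; forgery $35,550; vehicle burglary $4,500; obstruction of justice $8,350.
Stacking rule: highest base plus 25% of each additional charge. Highest is armed robbery at $442,400. Additional: $35,550 × 25% = $8,887.50; $4,500 × 25% = $1,125; $8,350 × 25% = $2,087.50. Combined base = $442,400 + $12,100 = $454,500.
Defendant has an active warrant in another jurisdiction (+$7,750 flat): $454,500 + $7,750 = $462,250.
Defendant has surrendered passport (−$16,250 flat): $462,250 − $16,250 = $446,000.
Offense committed while released on bail in another case (+35%): $446,000 × 1.35 = $602,100.
$602,100 is within the $825,000 maximum.
$602,100 is at or above the $4,000 minimum.

$602,100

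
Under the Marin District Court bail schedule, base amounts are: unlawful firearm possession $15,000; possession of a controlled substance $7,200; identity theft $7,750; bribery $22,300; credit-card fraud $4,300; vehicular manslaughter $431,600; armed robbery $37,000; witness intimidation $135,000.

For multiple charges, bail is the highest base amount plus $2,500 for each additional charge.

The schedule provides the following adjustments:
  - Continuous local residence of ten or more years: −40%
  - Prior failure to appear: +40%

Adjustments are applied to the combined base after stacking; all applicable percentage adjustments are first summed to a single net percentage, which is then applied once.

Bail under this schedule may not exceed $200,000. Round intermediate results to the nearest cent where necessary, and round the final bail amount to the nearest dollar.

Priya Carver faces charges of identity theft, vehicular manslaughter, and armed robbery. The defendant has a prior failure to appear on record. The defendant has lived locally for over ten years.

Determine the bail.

$200,000

Base amounts from the schedule: identity theft $7,750; vehicular manslaughter $431,600; armed robbery $37,000.
Stacking rule: highest base plus $2,500 per additional charge. Highest is vehicular manslaughter at $431,600; 2 additional charges → +$5,000. Combined base = $436,600.
Net percentage adjustment: −40% +40% = +0%. $436,600 × 1 = $436,600.
Result $436,600 exceeds the maximum of $200,000; bail is capped at $200,000.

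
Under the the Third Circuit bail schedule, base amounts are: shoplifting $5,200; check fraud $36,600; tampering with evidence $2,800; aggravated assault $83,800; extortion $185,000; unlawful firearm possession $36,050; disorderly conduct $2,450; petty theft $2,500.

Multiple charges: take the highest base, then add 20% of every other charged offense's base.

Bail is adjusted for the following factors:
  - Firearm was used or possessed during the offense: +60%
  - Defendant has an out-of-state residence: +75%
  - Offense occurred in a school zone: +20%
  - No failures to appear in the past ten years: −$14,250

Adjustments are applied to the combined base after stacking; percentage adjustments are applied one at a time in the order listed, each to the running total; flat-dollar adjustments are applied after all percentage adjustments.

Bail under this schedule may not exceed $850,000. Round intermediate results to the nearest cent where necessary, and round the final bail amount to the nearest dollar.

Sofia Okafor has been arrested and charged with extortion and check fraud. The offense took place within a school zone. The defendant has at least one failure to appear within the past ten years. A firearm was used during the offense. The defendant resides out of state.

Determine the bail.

Base amounts from the schedule: extortion $185,000; check fraud $36,600.
Stacking rule: highest base plus 20% of each additional charge. Highest is extortion at $185,000. Additional: $36,600 × 20% = $7,320. Combined base = $185,000 + $7,320 = $192,320.
Firearm was used or possessed during the offense (+60%): $192,320 × 1.6 = $307,712.
Defendant has an out-of-state residence (+75%): $307,712 × 1.75 = $538,496.
Offense occurred in a school zone (+20%): $538,496 × 1.2 = $646,195.20.
$646,195.20 is within the $850,000 maximum.
Rounded to the nearest dollar: $646,195.

$646,195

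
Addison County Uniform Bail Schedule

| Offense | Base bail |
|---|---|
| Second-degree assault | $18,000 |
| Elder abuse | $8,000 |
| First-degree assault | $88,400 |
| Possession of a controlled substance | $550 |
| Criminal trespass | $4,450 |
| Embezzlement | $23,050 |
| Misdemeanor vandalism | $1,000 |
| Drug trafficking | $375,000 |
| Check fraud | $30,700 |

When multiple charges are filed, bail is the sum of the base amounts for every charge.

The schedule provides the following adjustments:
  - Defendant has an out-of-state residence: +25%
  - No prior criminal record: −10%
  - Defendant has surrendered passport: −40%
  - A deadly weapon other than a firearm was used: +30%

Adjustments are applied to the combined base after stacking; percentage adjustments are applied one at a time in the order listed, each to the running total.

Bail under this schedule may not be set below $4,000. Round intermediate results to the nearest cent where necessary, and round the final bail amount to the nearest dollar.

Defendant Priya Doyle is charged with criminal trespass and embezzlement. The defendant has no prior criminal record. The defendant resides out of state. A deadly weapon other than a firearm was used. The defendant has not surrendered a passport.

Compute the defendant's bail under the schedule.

$40,219

Base amounts from the schedule: criminal trespass $4,450; embezzlement $23,050.
Stacking rule: sum of all bases. $4,450 + $23,050 = $27,500.
Defendant has an out-of-state residence (+25%): $27,500 × 1.25 = $34,375.
No prior criminal record (−10%): $34,375 × 0.9 = $30,937.50.
A deadly weapon other than a firearm was used (+30%): $30,937.50 × 1.3 = $40,218.75.
$40,218.75 is at or above the $4,000 minimum.
Rounded to the nearest dollar: $40,219.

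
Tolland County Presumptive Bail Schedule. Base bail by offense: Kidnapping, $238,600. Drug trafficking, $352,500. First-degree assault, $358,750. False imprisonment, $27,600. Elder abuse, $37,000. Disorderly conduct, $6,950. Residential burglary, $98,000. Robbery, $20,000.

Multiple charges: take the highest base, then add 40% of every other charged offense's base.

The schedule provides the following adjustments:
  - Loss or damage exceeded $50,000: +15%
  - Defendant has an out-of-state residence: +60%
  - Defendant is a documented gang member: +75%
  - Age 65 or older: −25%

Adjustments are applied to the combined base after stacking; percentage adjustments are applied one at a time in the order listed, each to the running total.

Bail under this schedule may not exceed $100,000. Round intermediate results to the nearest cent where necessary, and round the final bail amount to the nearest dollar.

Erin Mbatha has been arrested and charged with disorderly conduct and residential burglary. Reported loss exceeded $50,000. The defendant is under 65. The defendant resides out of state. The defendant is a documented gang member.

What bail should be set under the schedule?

Base amounts from the schedule: disorderly conduct $6,950; residential burglary $98,000.
Stacking rule: highest base plus 40% of each additional charge. Highest is residential burglary at $98,000. Additional: $6,950 × 40% = $2,780. Combined base = $98,000 + $2,780 = $100,780.
Loss or damage exceeded $50,000 (+15%): $100,780 × 1.15 = $115,897.
Defendant has an out-of-state residence (+60%): $115,897 × 1.6 = $185,435.20.
Defendant is a documented gang member (+75%): $185,435.20 × 1.75 = $324,511.60.
Result $324,511.60 exceeds the maximum of $100,000; bail is capped at $100,000.

$100,000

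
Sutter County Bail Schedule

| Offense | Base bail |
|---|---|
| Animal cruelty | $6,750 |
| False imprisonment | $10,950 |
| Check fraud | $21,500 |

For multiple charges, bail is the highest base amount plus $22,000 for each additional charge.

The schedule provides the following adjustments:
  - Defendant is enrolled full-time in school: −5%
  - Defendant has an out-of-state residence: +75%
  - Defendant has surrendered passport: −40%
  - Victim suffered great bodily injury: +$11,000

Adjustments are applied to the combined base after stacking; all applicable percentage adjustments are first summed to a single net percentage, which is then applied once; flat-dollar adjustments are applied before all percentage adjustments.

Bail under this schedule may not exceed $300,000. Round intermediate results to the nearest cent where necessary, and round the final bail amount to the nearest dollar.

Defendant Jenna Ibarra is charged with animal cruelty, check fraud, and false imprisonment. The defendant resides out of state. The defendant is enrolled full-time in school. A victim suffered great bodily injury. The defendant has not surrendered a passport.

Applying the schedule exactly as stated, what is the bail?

Base amounts from the schedule: animal cruelty $6,750; check fraud $21,500; false imprisonment $10,950.
Stacking rule: highest base plus $22,000 per additional charge. Highest is check fraud at $21,500; 2 additional charges → +$44,000. Combined base = $65,500.
Victim suffered great bodily injury (+$11,000 flat): $65,500 + $11,000 = $76,500.
Net percentage adjustment: −5% +75% = +70%. $76,500 × 1.7 = $130,050.
$130,050 is within the $300,000 maximum.

$130,050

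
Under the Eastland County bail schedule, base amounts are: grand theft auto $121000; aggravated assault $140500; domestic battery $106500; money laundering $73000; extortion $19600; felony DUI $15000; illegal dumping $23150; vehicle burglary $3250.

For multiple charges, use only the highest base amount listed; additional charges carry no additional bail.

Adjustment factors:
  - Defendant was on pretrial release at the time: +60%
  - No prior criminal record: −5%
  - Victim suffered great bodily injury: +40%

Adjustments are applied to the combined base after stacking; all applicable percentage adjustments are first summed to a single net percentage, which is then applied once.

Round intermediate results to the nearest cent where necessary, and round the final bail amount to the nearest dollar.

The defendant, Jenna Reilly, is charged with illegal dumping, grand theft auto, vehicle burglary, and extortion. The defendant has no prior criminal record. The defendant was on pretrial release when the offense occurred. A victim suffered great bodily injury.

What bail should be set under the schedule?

$235950

Base amounts from the schedule: illegal dumping $23150; grand theft auto $121000; vehicle burglary $3250; extortion $19600.
Stacking rule: use the highest base only. Highest is grand theft auto at $121000. Combined base = $121000.
Net percentage adjustment: +60% −5% +40% = +95%. $121000 × 1.95 = $235950.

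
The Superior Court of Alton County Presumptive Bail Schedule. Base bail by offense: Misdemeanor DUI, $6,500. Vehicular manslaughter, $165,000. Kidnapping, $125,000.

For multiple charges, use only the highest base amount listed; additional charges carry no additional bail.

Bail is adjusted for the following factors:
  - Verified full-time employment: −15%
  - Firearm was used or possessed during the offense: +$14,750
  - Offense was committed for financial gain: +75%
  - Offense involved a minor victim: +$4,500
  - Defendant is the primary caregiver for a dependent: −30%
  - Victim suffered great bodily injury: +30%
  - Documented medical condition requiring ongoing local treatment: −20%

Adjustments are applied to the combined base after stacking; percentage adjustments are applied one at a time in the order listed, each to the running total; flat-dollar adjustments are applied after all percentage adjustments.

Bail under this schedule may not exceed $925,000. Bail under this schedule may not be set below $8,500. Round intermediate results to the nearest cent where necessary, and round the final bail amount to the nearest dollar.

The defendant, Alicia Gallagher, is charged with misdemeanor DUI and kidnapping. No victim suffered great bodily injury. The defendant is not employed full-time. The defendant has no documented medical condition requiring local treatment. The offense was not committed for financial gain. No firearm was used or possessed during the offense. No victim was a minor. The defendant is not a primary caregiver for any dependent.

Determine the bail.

Base amounts from the schedule: misdemeanor DUI $6,500; kidnapping $125,000.
Stacking rule: use the highest base only. Highest is kidnapping at $125,000. Combined base = $125,000.
No adjustment factors apply to this defendant.
$125,000 is within the $925,000 maximum.
$125,000 is at or above the $8,500 minimum.

$125,000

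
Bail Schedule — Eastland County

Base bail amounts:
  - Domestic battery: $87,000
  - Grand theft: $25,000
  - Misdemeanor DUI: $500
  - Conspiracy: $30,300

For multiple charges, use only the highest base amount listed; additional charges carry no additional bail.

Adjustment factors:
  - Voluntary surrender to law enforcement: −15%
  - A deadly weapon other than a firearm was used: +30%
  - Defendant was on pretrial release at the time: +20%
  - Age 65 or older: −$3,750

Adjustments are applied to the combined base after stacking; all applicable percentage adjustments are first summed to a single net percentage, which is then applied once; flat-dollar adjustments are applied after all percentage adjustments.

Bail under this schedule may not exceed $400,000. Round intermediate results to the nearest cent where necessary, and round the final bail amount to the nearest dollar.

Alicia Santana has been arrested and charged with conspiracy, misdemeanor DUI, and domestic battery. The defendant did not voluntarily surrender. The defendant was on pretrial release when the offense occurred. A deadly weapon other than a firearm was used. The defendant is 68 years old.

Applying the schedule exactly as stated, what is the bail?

Base amounts from the schedule: conspiracy $30,300; misdemeanor DUI $500; domestic battery $87,000.
Stacking rule: use the highest base only. Highest is domestic battery at $87,000. Combined base = $87,000.
Net percentage adjustment: +30% +20% = +50%. $87,000 × 1.5 = $130,500.
Age 65 or older (−$3,750 flat): $130,500 − $3,750 = $126,750.
$126,750 is within the $400,000 maximum.

$126,750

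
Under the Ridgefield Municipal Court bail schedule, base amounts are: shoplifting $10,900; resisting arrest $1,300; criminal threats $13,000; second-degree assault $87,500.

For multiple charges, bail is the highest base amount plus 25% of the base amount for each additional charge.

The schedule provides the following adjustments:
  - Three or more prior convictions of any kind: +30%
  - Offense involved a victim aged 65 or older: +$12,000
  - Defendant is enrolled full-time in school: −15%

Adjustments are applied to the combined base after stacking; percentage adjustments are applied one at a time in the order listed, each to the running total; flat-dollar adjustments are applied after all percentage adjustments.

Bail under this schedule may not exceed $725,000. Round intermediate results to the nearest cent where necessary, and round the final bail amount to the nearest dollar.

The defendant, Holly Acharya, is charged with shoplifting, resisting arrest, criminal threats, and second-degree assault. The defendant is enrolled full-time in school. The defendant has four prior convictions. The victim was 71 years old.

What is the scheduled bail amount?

Base amounts from the schedule: shoplifting $10,900; resisting arrest $1,300; criminal threats $13,000; second-degree assault $87,500.
Stacking rule: highest base plus 25% of each additional charge. Highest is second-degree assault at $87,500. Additional: $10,900 × 25% = $2,725; $1,300 × 25% = $325; $13,000 × 25% = $3,250. Combined base = $87,500 + $6,300 = $93,800.
Three or more prior convictions of any kind (+30%): $93,800 × 1.3 = $121,940.
Defendant is enrolled full-time in school (−15%): $121,940 × 0.85 = $103,649.
Offense involved a victim aged 65 or older (+$12,000 flat): $103,649 + $12,000 = $115,649.
$115,649 is within the $725,000 maximum.

$115,649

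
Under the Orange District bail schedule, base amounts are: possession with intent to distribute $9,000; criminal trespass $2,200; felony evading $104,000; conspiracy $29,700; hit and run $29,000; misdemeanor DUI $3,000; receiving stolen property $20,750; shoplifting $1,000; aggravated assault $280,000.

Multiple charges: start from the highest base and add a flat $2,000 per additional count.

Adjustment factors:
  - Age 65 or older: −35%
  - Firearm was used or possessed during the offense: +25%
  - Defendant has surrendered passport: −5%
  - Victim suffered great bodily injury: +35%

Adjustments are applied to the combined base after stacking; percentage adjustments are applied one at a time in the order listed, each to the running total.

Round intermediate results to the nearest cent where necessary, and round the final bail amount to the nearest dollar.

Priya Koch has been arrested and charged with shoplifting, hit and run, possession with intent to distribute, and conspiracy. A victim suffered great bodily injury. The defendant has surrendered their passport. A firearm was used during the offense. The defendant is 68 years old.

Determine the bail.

Base amounts from the schedule: shoplifting $1,000; hit and run $29,000; possession with intent to distribute $9,000; conspiracy $29,700.
Stacking rule: highest base plus $2,000 per additional charge. Highest is conspiracy at $29,700; 3 additional charges → +$6,000. Combined base = $35,700.
Age 65 or older (−35%): $35,700 × 0.65 = $23,205.
Firearm was used or possessed during the offense (+25%): $23,205 × 1.25 = $29,006.25.
Defendant has surrendered passport (−5%): $29,006.25 × 0.95 = $27,555.94.
Victim suffered great bodily injury (+35%): $27,555.94 × 1.35 = $37,200.52.
Rounded to the nearest dollar: $37,201.

$37,201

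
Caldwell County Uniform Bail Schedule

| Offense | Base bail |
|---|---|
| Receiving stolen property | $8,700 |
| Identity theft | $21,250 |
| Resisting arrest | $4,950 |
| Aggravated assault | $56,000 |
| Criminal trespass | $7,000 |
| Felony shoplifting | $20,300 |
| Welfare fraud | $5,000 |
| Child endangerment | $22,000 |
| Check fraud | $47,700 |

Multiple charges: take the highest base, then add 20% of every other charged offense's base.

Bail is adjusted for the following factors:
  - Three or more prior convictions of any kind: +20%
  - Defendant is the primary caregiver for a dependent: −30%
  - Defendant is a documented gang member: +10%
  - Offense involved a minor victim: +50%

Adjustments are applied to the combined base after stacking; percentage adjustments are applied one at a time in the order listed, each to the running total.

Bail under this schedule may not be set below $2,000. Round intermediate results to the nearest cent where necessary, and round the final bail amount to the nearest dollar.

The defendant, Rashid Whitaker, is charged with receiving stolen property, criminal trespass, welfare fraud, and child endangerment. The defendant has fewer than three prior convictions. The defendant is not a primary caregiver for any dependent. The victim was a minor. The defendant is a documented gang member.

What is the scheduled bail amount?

$43,131

Base amounts from the schedule: receiving stolen property $8,700; criminal trespass $7,000; welfare fraud $5,000; child endangerment $22,000.
Stacking rule: highest base plus 20% of each additional charge. Highest is child endangerment at $22,000. Additional: $8,700 × 20% = $1,740; $7,000 × 20% = $1,400; $5,000 × 20% = $1,000. Combined base = $22,000 + $4,140 = $26,140.
Defendant is a documented gang member (+10%): $26,140 × 1.1 = $28,754.
Offense involved a minor victim (+50%): $28,754 × 1.5 = $43,131.
$43,131 is at or above the $2,000 minimum.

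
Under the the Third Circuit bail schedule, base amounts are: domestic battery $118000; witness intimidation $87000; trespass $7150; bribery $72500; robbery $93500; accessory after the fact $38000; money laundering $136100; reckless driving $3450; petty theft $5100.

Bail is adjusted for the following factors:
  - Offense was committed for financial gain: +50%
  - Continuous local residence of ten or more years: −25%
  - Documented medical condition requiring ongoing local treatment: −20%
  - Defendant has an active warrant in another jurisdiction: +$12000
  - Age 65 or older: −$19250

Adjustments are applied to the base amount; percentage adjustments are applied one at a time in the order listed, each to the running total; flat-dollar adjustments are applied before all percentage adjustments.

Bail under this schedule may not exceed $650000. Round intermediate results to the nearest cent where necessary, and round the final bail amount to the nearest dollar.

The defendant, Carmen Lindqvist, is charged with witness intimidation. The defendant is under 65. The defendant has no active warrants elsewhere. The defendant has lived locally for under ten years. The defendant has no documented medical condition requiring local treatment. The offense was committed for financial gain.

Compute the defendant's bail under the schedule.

$130500

Base amounts from the schedule: witness intimidation $87000.
Single charge. Combined base = $87000.
Offense was committed for financial gain (+50%): $87000 × 1.5 = $130500.
$130500 is within the $650000 maximum.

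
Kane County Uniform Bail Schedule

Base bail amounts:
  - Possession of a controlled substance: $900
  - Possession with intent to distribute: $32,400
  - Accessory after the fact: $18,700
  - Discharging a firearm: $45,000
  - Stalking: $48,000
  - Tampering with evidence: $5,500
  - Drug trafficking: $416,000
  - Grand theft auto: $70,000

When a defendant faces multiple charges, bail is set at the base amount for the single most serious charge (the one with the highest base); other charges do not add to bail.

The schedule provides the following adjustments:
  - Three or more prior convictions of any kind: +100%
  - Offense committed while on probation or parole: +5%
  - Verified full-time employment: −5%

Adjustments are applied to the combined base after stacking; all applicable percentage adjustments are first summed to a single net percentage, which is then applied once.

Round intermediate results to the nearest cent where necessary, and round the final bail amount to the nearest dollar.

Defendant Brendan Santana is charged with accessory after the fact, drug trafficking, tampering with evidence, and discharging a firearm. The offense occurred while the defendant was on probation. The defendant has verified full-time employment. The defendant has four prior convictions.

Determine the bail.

Base amounts from the schedule: accessory after the fact $18,700; drug trafficking $416,000; tampering with evidence $5,500; discharging a firearm $45,000.
Stacking rule: use the highest base only. Highest is drug trafficking at $416,000. Combined base = $416,000.
Net percentage adjustment: +100% +5% −5% = +100%. $416,000 × 2 = $832,000.

$832,000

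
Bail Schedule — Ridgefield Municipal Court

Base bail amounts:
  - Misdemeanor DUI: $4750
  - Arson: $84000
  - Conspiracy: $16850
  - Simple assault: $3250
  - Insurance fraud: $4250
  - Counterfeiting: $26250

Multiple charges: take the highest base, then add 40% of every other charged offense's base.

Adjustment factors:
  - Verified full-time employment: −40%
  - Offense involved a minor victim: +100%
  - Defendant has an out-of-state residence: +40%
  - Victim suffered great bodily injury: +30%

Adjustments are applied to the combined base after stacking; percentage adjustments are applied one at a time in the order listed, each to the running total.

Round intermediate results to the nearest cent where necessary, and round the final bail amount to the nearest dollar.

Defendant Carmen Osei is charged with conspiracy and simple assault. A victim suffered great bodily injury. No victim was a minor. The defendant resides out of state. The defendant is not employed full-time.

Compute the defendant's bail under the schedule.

$33033

Base amounts from the schedule: conspiracy $16850; simple assault $3250.
Stacking rule: highest base plus 40% of each additional charge. Highest is conspiracy at $16850. Additional: $3250 × 40% = $1300. Combined base = $16850 + $1300 = $18150.
Defendant has an out-of-state residence (+40%): $18150 × 1.4 = $25410.
Victim suffered great bodily injury (+30%): $25410 × 1.3 = $33033.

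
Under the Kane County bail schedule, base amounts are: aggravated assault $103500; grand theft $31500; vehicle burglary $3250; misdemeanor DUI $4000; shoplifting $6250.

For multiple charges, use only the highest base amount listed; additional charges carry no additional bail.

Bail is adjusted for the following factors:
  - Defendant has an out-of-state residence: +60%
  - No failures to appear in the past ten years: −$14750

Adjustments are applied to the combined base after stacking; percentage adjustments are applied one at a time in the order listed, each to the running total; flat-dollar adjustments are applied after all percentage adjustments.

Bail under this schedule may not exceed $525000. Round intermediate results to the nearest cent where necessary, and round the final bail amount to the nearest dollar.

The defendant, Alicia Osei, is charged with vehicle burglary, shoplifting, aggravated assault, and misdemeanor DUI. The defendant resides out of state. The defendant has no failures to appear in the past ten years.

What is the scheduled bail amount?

$150850

Base amounts from the schedule: vehicle burglary $3250; shoplifting $6250; aggravated assault $103500; misdemeanor DUI $4000.
Stacking rule: use the highest base only. Highest is aggravated assault at $103500. Combined base = $103500.
Defendant has an out-of-state residence (+60%): $103500 × 1.6 = $165600.
No failures to appear in the past ten years (−$14750 flat): $165600 − $14750 = $150850.
$150850 is within the $525000 maximum.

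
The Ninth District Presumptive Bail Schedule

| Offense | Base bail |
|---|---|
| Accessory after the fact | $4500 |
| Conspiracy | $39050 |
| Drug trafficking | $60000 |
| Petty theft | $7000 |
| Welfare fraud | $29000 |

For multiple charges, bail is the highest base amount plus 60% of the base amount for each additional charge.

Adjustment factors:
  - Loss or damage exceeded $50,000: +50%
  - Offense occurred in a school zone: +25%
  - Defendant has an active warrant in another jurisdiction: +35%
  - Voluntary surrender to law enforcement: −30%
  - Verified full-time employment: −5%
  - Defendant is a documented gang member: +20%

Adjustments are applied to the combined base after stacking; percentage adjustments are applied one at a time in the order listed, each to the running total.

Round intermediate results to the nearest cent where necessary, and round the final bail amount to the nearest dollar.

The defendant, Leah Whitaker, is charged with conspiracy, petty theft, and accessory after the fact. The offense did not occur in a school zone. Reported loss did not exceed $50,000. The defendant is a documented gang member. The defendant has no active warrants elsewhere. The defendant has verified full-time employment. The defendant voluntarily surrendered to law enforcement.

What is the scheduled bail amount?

$36668

Base amounts from the schedule: conspiracy $39050; petty theft $7000; accessory after the fact $4500.
Stacking rule: highest base plus 60% of each additional charge. Highest is conspiracy at $39050. Additional: $7000 × 60% = $4200; $4500 × 60% = $2700. Combined base = $39050 + $6900 = $45950.
Voluntary surrender to law enforcement (−30%): $45950 × 0.7 = $32165.
Verified full-time employment (−5%): $32165 × 0.95 = $30556.75.
Defendant is a documented gang member (+20%): $30556.75 × 1.2 = $36668.10.
Rounded to the nearest dollar: $36668.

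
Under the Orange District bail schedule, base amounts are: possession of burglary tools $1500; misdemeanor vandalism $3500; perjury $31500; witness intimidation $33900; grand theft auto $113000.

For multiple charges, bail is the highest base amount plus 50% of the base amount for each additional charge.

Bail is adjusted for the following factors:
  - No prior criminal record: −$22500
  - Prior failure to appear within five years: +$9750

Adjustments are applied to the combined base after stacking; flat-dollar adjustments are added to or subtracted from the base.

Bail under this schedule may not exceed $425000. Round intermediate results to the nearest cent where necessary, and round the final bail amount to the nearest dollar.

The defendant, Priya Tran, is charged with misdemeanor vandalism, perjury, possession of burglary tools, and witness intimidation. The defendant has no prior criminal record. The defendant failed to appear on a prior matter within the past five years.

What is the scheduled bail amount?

$39400

Base amounts from the schedule: misdemeanor vandalism $3500; perjury $31500; possession of burglary tools $1500; witness intimidation $33900.
Stacking rule: highest base plus 50% of each additional charge. Highest is witness intimidation at $33900. Additional: $3500 × 50% = $1750; $31500 × 50% = $15750; $1500 × 50% = $750. Combined base = $33900 + $18250 = $52150.
No prior criminal record (−$22500 flat): $52150 − $22500 = $29650.
Prior failure to appear within five years (+$9750 flat): $29650 + $9750 = $39400.
$39400 is within the $425000 maximum.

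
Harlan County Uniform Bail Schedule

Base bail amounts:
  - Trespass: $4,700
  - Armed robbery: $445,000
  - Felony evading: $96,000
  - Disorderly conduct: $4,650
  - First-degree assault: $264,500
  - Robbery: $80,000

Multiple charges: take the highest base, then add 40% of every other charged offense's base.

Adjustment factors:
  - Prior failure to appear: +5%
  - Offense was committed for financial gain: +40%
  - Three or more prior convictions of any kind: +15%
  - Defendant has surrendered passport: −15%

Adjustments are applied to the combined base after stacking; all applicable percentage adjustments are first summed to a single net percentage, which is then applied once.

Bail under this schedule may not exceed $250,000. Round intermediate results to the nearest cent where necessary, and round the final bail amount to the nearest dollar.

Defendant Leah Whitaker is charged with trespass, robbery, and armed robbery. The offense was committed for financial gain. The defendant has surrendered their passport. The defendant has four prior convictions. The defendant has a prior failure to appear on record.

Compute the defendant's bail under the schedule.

$250,000

Base amounts from the schedule: trespass $4,700; robbery $80,000; armed robbery $445,000.
Stacking rule: highest base plus 40% of each additional charge. Highest is armed robbery at $445,000. Additional: $4,700 × 40% = $1,880; $80,000 × 40% = $32,000. Combined base = $445,000 + $33,880 = $478,880.
Net percentage adjustment: +5% +40% +15% −15% = +45%. $478,880 × 1.45 = $694,376.
Result $694,376 exceeds the maximum of $250,000; bail is capped at $250,000.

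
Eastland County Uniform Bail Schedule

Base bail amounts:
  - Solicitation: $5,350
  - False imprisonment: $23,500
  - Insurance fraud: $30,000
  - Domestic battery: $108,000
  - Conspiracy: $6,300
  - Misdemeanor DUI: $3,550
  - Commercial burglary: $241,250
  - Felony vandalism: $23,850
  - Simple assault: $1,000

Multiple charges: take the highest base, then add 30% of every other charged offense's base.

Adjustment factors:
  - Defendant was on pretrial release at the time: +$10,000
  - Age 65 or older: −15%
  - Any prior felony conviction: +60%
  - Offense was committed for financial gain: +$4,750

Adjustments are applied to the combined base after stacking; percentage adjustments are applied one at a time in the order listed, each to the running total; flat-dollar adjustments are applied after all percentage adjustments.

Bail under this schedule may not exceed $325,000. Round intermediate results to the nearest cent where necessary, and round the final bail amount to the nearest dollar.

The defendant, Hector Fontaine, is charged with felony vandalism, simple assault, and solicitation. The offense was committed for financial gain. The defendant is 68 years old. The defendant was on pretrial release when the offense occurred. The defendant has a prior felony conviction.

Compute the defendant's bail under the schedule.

$49,777

Base amounts from the schedule: felony vandalism $23,850; simple assault $1,000; solicitation $5,350.
Stacking rule: highest base plus 30% of each additional charge. Highest is felony vandalism at $23,850. Additional: $1,000 × 30% = $300; $5,350 × 30% = $1,605. Combined base = $23,850 + $1,905 = $25,755.
Age 65 or older (−15%): $25,755 × 0.85 = $21,891.75.
Any prior felony conviction (+60%): $21,891.75 × 1.6 = $35,026.80.
Defendant was on pretrial release at the time (+$10,000 flat): $35,026.80 + $10,000 = $45,026.80.
Offense was committed for financial gain (+$4,750 flat): $45,026.80 + $4,750 = $49,776.80.
$49,776.80 is within the $325,000 maximum.
Rounded to the nearest dollar: $49,777.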